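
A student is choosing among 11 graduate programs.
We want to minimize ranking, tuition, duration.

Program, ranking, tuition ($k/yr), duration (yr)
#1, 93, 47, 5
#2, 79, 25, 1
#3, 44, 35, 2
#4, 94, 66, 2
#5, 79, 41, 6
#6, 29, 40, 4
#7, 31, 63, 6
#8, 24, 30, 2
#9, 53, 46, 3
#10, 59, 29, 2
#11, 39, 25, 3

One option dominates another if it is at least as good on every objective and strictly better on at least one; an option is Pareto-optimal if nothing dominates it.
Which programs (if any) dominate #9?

#3: ranking 44≤53, tuition 35≤46, duration 2≤3 — dominates #9.
#8: ranking 24≤53, tuition 30≤46, duration 2≤3 — dominates #9.
#11: ranking 39≤53, tuition 25≤46, duration 3≤3 — dominates #9.
Others (#1, #2, #4, #5, #6, #7, #10) are each worse than #9 on at least one objective.

#3, #8, #11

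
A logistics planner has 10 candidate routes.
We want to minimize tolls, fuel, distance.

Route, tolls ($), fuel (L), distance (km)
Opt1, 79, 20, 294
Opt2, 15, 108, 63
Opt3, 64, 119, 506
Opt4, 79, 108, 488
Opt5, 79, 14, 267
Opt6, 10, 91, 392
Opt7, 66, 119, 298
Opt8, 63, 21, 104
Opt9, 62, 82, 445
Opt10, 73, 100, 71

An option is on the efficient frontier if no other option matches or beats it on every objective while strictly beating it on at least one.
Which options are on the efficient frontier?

Opt1: dominated by Opt5 (tolls 79≤79, fuel 14≤20, distance 267≤294).
Opt2: not dominated (best distance).
Opt3: dominated by Opt2 (tolls 15≤64, fuel 108≤119, distance 63≤506).
Opt4: dominated by Opt1 (tolls 79≤79, fuel 20≤108, distance 294≤488).
Opt5: not dominated (best fuel).
Opt6: not dominated (best tolls).
Opt7: dominated by Opt2 (tolls 15≤66, fuel 108≤119, distance 63≤298).
Opt8: not dominated.
Opt9: not dominated.
Opt10: not dominated.

Opt2, Opt5, Opt6, Opt8, Opt9, Opt10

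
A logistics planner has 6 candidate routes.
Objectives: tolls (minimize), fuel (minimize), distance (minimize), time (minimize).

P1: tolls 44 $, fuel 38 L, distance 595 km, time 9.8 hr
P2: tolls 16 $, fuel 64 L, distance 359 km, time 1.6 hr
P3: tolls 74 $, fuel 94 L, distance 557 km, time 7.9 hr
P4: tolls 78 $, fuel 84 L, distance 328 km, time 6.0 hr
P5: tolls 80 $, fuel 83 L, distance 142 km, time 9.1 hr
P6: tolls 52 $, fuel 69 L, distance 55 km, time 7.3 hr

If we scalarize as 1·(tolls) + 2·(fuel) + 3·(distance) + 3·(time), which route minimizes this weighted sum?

P6

P1: 1·44 + 2·38 + 3·595 + 3·9.8 = 1934.4
P2: 1·16 + 2·64 + 3·359 + 3·1.6 = 1225.8
P3: 1·74 + 2·94 + 3·557 + 3·7.9 = 1956.7
P4: 1·78 + 2·84 + 3·328 + 3·6.0 = 1248.0
P5: 1·80 + 2·83 + 3·142 + 3·9.1 = 699.3
P6: 1·52 + 2·69 + 3·55 + 3·7.3 = 376.9
Lowest: P6 at 376.9.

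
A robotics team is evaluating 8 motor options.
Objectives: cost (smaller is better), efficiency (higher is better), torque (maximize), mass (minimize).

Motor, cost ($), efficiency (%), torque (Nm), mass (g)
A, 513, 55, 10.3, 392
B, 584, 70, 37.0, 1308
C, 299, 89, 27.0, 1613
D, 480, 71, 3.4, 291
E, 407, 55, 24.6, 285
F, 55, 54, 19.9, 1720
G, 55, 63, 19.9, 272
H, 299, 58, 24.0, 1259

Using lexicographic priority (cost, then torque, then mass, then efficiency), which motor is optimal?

G

First minimize cost: best is 55, kept {F, G}.
Then maximize torque: best is 19.9, kept {F, G}.
Then minimize mass: best is 272, kept {G}.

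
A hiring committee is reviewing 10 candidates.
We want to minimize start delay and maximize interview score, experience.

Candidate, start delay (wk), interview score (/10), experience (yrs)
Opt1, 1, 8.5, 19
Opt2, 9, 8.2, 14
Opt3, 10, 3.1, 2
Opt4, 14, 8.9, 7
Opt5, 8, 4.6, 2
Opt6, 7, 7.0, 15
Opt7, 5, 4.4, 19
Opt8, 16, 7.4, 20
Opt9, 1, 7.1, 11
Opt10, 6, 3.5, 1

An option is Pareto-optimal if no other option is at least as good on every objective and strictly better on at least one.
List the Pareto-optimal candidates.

Opt1: not dominated.
Opt2: dominated by Opt1 (start delay 1≤9, interview score 8.5≥8.2, experience 19≥14).
Opt3: dominated by Opt1 (start delay 1≤10, interview score 8.5≥3.1, experience 19≥2).
Opt4: not dominated (best interview score).
Opt5: dominated by Opt1 (start delay 1≤8, interview score 8.5≥4.6, experience 19≥2).
Opt6: dominated by Opt1 (start delay 1≤7, interview score 8.5≥7.0, experience 19≥15).
Opt7: dominated by Opt1 (start delay 1≤5, interview score 8.5≥4.4, experience 19≥19).
Opt8: not dominated (best experience).
Opt9: dominated by Opt1 (start delay 1≤1, interview score 8.5≥7.1, experience 19≥11).
Opt10: dominated by Opt1 (start delay 1≤6, interview score 8.5≥3.5, experience 19≥1).

Opt1, Opt4, Opt8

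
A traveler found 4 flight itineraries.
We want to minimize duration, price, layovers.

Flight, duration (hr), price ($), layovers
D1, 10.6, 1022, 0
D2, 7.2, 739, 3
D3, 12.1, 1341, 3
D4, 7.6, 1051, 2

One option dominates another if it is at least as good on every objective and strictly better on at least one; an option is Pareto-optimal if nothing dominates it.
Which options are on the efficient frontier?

D1: not dominated (best layovers).
D2: not dominated (best duration).
D3: dominated by D1 (duration 10.6≤12.1, price 1022≤1341, layovers 0≤3).
D4: not dominated.

D1, D2, D4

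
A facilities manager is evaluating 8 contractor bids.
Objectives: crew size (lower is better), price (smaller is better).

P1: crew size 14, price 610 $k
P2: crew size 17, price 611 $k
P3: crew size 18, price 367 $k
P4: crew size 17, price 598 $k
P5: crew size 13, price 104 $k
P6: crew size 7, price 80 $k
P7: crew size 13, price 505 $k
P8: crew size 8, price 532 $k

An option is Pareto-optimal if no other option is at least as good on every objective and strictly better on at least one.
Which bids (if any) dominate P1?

P5: crew size 13≤14, price 104≤610 — dominates P1.
P6: crew size 7≤14, price 80≤610 — dominates P1.
P7: crew size 13≤14, price 505≤610 — dominates P1.
P8: crew size 8≤14, price 532≤610 — dominates P1.
Others (P2, P3, P4) are each worse than P1 on at least one objective.

P5, P6, P7, P8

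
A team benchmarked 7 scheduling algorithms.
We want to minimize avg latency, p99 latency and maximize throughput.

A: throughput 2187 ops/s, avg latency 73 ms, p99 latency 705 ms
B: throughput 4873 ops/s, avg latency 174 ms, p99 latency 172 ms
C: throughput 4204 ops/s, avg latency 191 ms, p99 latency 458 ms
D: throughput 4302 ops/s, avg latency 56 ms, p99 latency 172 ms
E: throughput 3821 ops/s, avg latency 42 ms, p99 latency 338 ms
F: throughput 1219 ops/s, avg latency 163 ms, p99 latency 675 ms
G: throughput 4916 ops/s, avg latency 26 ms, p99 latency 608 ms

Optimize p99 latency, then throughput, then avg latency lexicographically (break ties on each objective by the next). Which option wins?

B

First minimize p99 latency: best is 172, kept {B, D}.
Then maximize throughput: best is 4873, kept {B}.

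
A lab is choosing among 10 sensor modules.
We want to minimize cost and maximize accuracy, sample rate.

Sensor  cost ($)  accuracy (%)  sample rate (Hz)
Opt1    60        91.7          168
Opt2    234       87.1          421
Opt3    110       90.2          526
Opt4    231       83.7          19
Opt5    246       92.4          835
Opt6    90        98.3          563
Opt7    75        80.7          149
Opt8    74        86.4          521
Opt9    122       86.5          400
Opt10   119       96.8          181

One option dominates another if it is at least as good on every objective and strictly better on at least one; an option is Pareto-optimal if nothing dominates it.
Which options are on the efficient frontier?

Opt1, Opt5, Opt6, Opt8

Opt1: not dominated (best cost).
Opt2: dominated by Opt3 (cost 110≤234, accuracy 90.2≥87.1, sample rate 526≥421).
Opt3: dominated by Opt6 (cost 90≤110, accuracy 98.3≥90.2, sample rate 563≥526).
Opt4: dominated by Opt1 (cost 60≤231, accuracy 91.7≥83.7, sample rate 168≥19).
Opt5: not dominated (best sample rate).
Opt6: not dominated (best accuracy).
Opt7: dominated by Opt1 (cost 60≤75, accuracy 91.7≥80.7, sample rate 168≥149).
Opt8: not dominated.
Opt9: dominated by Opt3 (cost 110≤122, accuracy 90.2≥86.5, sample rate 526≥400).
Opt10: dominated by Opt6 (cost 90≤119, accuracy 98.3≥96.8, sample rate 563≥181).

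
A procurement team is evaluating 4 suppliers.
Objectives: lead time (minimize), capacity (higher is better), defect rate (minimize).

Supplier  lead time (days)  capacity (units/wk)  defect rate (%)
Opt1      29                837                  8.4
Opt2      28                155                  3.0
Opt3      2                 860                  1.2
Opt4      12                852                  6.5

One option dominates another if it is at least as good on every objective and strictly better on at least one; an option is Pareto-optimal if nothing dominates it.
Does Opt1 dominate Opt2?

Opt1 vs Opt2: Opt1 is worse on lead time (29 vs 28), so it does not dominate Opt2.

No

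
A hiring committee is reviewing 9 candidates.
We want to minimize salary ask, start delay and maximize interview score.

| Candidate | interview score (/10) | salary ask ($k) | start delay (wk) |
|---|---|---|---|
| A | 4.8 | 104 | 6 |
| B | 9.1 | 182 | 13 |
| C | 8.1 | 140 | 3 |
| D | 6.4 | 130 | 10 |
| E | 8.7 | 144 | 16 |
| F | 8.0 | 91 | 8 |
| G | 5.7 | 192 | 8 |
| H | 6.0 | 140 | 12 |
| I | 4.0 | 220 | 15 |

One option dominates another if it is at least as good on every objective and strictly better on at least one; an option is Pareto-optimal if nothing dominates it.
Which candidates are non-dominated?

A, B, C, E, F

A: not dominated.
B: not dominated (best interview score).
C: not dominated (best start delay).
D: dominated by F (interview score 8.0≥6.4, salary ask 91≤130, start delay 8≤10).
E: not dominated.
F: not dominated (best salary ask).
G: dominated by C (interview score 8.1≥5.7, salary ask 140≤192, start delay 3≤8).
H: dominated by C (interview score 8.1≥6.0, salary ask 140≤140, start delay 3≤12).
I: dominated by A (interview score 4.8≥4.0, salary ask 104≤220, start delay 6≤15).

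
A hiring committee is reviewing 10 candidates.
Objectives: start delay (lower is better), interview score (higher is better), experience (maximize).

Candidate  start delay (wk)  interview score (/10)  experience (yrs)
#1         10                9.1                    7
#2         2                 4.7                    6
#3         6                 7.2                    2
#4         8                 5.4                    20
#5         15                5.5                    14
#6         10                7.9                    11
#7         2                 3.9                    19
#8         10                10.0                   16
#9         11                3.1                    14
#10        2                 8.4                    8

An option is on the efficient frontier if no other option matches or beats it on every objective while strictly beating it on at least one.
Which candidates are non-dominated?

#4, #7, #8, #10

#1: dominated by #8 (start delay 10≤10, interview score 10.0≥9.1, experience 16≥7).
#2: dominated by #10 (start delay 2≤2, interview score 8.4≥4.7, experience 8≥6).
#3: dominated by #10 (start delay 2≤6, interview score 8.4≥7.2, experience 8≥2).
#4: not dominated (best experience).
#5: dominated by #8 (start delay 10≤15, interview score 10.0≥5.5, experience 16≥14).
#6: dominated by #8 (start delay 10≤10, interview score 10.0≥7.9, experience 16≥11).
#7: not dominated.
#8: not dominated (best interview score).
#9: dominated by #4 (start delay 8≤11, interview score 5.4≥3.1, experience 20≥14).
#10: not dominated.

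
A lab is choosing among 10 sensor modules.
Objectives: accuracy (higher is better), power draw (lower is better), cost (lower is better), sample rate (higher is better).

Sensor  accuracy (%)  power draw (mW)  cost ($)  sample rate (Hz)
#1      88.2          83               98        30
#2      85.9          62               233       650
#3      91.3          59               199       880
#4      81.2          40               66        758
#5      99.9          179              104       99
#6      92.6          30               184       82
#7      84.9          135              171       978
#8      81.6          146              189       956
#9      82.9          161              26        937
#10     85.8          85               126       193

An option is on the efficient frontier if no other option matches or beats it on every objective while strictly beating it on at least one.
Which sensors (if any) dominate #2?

#3: accuracy 91.3≥85.9, power draw 59≤62, cost 199≤233, sample rate 880≥650 — dominates #2.
Others (#1, #4, #5, #6, #7, #8, #9, #10) are each worse than #2 on at least one objective.

#3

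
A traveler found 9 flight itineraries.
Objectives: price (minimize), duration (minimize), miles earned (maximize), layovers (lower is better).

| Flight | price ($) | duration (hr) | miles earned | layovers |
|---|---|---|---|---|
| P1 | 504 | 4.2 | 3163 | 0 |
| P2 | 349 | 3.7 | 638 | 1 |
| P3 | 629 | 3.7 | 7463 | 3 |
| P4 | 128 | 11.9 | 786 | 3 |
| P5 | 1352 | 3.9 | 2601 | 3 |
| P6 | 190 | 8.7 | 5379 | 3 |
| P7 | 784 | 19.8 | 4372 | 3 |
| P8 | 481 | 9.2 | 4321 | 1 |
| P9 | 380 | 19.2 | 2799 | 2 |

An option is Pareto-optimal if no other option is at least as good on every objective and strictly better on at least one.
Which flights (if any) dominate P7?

P3, P6

P3: price 629≤784, duration 3.7≤19.8, miles earned 7463≥4372, layovers 3≤3 — dominates P7.
P6: price 190≤784, duration 8.7≤19.8, miles earned 5379≥4372, layovers 3≤3 — dominates P7.
Others (P1, P2, P4, P5, P8, P9) are each worse than P7 on at least one objective.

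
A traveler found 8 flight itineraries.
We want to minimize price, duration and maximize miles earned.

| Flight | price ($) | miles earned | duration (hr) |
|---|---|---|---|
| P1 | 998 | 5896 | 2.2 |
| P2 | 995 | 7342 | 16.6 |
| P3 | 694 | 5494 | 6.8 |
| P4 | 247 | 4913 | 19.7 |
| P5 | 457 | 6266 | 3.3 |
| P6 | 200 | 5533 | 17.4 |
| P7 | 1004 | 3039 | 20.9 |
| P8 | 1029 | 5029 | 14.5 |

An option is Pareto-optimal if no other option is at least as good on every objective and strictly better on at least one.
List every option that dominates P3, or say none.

P5: price 457≤694, miles earned 6266≥5494, duration 3.3≤6.8 — dominates P3.
Others (P1, P2, P4, P6, P7, P8) are each worse than P3 on at least one objective.

P5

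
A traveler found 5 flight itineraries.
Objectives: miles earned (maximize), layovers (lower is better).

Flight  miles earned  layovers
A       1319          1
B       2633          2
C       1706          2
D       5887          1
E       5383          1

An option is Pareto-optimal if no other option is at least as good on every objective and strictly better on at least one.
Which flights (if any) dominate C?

B: miles earned 2633≥1706, layovers 2≤2 — dominates C.
D: miles earned 5887≥1706, layovers 1≤2 — dominates C.
E: miles earned 5383≥1706, layovers 1≤2 — dominates C.
Others (A) are each worse than C on at least one objective.

B, D, E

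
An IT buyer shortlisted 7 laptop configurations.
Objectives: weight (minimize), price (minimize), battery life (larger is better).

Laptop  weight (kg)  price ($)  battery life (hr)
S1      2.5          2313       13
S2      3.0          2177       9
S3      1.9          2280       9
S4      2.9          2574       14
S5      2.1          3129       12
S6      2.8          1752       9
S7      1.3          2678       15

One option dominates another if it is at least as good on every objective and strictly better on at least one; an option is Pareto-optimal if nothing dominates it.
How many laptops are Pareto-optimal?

S1: not dominated.
S2: dominated by S6 (weight 2.8≤3.0, price 1752≤2177, battery life 9≥9).
S3: not dominated.
S4: not dominated.
S5: dominated by S7 (weight 1.3≤2.1, price 2678≤3129, battery life 15≥12).
S6: not dominated (best price).
S7: not dominated (best weight).
Pareto-optimal: S1, S3, S4, S6, S7 → 5.

5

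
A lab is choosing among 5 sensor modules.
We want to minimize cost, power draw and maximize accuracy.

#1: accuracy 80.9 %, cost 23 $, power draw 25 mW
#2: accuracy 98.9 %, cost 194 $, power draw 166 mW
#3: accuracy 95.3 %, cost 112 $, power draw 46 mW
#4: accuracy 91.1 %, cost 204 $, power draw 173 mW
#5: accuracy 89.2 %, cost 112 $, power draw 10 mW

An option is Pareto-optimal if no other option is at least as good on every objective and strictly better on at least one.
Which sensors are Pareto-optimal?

#1, #2, #3, #5

#1: not dominated (best cost).
#2: not dominated (best accuracy).
#3: not dominated.
#4: dominated by #2 (accuracy 98.9≥91.1, cost 194≤204, power draw 166≤173).
#5: not dominated (best power draw).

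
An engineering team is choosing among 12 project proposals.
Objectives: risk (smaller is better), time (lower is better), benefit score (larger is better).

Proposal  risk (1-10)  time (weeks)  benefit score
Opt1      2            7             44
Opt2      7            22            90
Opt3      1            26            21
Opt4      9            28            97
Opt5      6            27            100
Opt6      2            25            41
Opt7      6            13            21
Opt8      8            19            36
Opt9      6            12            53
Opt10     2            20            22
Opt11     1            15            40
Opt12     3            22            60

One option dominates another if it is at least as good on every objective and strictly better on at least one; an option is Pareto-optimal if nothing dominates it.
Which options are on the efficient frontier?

Opt1: not dominated (best time).
Opt2: not dominated.
Opt3: dominated by Opt11 (risk 1≤1, time 15≤26, benefit score 40≥21).
Opt4: dominated by Opt5 (risk 6≤9, time 27≤28, benefit score 100≥97).
Opt5: not dominated (best benefit score).
Opt6: dominated by Opt1 (risk 2≤2, time 7≤25, benefit score 44≥41).
Opt7: dominated by Opt1 (risk 2≤6, time 7≤13, benefit score 44≥21).
Opt8: dominated by Opt1 (risk 2≤8, time 7≤19, benefit score 44≥36).
Opt9: not dominated.
Opt10: dominated by Opt1 (risk 2≤2, time 7≤20, benefit score 44≥22).
Opt11: not dominated.
Opt12: not dominated.

Opt1, Opt2, Opt5, Opt9, Opt11, Opt12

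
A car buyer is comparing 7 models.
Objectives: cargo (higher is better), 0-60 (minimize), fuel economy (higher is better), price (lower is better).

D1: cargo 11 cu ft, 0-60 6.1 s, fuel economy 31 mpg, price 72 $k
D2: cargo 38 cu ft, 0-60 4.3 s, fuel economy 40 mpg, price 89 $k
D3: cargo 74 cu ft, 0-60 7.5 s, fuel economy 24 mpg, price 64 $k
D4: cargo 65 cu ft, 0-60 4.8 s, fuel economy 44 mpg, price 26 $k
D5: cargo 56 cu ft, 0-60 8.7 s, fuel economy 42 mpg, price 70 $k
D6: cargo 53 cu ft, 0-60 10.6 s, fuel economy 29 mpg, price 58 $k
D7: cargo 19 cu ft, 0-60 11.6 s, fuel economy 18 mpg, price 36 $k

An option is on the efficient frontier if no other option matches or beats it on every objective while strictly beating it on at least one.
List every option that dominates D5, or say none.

D4: cargo 65≥56, 0-60 4.8≤8.7, fuel economy 44≥42, price 26≤70 — dominates D5.
Others (D1, D2, D3, D6, D7) are each worse than D5 on at least one objective.

D4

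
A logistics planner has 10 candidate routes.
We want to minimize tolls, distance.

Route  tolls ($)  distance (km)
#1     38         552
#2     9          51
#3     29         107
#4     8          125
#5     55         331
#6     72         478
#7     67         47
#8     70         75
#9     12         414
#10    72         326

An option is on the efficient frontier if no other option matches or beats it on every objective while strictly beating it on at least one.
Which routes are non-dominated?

#1: dominated by #2 (tolls 9≤38, distance 51≤552).
#2: not dominated.
#3: dominated by #2 (tolls 9≤29, distance 51≤107).
#4: not dominated (best tolls).
#5: dominated by #2 (tolls 9≤55, distance 51≤331).
#6: dominated by #2 (tolls 9≤72, distance 51≤478).
#7: not dominated (best distance).
#8: dominated by #2 (tolls 9≤70, distance 51≤75).
#9: dominated by #2 (tolls 9≤12, distance 51≤414).
#10: dominated by #2 (tolls 9≤72, distance 51≤326).

#2, #4, #7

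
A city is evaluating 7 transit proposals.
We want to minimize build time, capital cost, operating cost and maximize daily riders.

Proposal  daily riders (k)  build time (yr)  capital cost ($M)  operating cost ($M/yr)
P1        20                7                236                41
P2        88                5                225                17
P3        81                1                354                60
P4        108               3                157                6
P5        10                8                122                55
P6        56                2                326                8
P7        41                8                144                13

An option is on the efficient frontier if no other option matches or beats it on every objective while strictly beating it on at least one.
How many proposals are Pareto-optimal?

5

P1: dominated by P2 (daily riders 88≥20, build time 5≤7, capital cost 225≤236, operating cost 17≤41).
P2: dominated by P4 (daily riders 108≥88, build time 3≤5, capital cost 157≤225, operating cost 6≤17).
P3: not dominated (best build time).
P4: not dominated (best daily riders).
P5: not dominated (best capital cost).
P6: not dominated.
P7: not dominated.
Pareto-optimal: P3, P4, P5, P6, P7 → 5.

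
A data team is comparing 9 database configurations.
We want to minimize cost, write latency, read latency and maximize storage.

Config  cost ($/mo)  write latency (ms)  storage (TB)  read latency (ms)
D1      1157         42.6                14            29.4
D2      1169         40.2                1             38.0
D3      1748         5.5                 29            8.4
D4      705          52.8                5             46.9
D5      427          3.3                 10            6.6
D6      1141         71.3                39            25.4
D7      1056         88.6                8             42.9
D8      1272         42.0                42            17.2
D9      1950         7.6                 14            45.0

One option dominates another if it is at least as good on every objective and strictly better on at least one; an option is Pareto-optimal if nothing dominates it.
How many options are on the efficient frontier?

5

D1: not dominated.
D2: dominated by D5 (cost 427≤1169, write latency 3.3≤40.2, storage 10≥1, read latency 6.6≤38.0).
D3: not dominated.
D4: dominated by D5 (cost 427≤705, write latency 3.3≤52.8, storage 10≥5, read latency 6.6≤46.9).
D5: not dominated (best cost).
D6: not dominated.
D7: dominated by D5 (cost 427≤1056, write latency 3.3≤88.6, storage 10≥8, read latency 6.6≤42.9).
D8: not dominated (best storage).
D9: dominated by D3 (cost 1748≤1950, write latency 5.5≤7.6, storage 29≥14, read latency 8.4≤45.0).
Pareto-optimal: D1, D3, D5, D6, D8 → 5.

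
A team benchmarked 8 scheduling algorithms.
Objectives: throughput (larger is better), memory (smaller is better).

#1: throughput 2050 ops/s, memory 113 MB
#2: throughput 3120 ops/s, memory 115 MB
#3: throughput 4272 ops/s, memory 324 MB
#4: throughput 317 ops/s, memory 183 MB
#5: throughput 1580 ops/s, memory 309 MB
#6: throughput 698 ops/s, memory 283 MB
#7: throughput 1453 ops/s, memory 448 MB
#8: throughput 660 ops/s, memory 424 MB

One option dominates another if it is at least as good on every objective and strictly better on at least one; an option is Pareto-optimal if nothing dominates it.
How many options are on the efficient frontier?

3

#1: not dominated (best memory).
#2: not dominated.
#3: not dominated (best throughput).
#4: dominated by #1 (throughput 2050≥317, memory 113≤183).
#5: dominated by #1 (throughput 2050≥1580, memory 113≤309).
#6: dominated by #1 (throughput 2050≥698, memory 113≤283).
#7: dominated by #1 (throughput 2050≥1453, memory 113≤448).
#8: dominated by #1 (throughput 2050≥660, memory 113≤424).
Pareto-optimal: #1, #2, #3 → 3.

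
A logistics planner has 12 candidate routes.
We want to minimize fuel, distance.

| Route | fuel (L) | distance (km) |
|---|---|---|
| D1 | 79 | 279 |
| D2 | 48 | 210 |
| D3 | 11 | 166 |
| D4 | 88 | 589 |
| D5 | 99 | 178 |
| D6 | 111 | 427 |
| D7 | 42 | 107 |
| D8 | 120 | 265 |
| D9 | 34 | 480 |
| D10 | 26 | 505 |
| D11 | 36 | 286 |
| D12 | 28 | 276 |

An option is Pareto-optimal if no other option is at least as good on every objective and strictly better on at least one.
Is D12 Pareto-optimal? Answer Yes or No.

D3 vs D12: fuel 11≤28, distance 166≤276 — D3 is at least as good on every objective and strictly better on at least one, so D3 dominates D12.

No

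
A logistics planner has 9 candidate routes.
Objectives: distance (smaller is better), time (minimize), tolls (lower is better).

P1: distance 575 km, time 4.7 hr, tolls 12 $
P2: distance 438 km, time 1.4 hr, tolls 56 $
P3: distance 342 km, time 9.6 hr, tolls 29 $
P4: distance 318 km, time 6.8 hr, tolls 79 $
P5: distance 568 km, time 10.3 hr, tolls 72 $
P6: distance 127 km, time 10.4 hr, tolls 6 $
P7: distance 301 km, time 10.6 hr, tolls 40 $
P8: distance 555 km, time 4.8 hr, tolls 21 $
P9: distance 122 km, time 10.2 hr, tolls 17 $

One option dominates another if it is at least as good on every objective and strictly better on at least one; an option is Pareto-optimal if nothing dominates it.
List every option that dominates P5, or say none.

P2, P3, P8, P9

P2: distance 438≤568, time 1.4≤10.3, tolls 56≤72 — dominates P5.
P3: distance 342≤568, time 9.6≤10.3, tolls 29≤72 — dominates P5.
P8: distance 555≤568, time 4.8≤10.3, tolls 21≤72 — dominates P5.
P9: distance 122≤568, time 10.2≤10.3, tolls 17≤72 — dominates P5.
Others (P1, P4, P6, P7) are each worse than P5 on at least one objective.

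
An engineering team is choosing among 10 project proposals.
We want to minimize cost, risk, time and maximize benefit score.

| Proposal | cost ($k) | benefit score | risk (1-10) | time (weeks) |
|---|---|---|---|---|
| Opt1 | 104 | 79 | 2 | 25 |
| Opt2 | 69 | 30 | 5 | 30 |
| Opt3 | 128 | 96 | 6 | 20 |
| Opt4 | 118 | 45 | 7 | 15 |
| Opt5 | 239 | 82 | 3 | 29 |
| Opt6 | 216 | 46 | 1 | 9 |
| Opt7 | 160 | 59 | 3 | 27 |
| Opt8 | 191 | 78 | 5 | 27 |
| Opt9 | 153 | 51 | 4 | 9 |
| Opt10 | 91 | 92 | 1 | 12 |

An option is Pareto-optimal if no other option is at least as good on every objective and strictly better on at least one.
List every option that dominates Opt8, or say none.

Opt1, Opt10

Opt1: cost 104≤191, benefit score 79≥78, risk 2≤5, time 25≤27 — dominates Opt8.
Opt10: cost 91≤191, benefit score 92≥78, risk 1≤5, time 12≤27 — dominates Opt8.
Others (Opt2, Opt3, Opt4, Opt5, Opt6, Opt7, Opt9) are each worse than Opt8 on at least one objective.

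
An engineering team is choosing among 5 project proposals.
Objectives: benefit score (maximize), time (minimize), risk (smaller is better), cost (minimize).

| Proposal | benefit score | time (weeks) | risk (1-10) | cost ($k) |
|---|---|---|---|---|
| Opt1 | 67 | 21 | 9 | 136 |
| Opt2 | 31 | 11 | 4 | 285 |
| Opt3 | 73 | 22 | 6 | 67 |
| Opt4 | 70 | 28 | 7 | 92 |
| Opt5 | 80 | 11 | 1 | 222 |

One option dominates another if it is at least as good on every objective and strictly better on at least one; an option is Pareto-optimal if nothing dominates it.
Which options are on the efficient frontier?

Opt1: not dominated.
Opt2: dominated by Opt5 (benefit score 80≥31, time 11≤11, risk 1≤4, cost 222≤285).
Opt3: not dominated (best cost).
Opt4: dominated by Opt3 (benefit score 73≥70, time 22≤28, risk 6≤7, cost 67≤92).
Opt5: not dominated (best benefit score).

Opt1, Opt3, Opt5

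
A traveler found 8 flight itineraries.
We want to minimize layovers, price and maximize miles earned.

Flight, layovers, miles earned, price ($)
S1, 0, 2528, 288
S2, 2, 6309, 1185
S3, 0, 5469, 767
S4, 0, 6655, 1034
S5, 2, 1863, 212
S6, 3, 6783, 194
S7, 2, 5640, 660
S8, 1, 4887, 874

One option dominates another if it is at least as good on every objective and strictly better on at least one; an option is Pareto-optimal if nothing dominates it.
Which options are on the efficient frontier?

S1: not dominated.
S2: dominated by S4 (layovers 0≤2, miles earned 6655≥6309, price 1034≤1185).
S3: not dominated.
S4: not dominated.
S5: not dominated.
S6: not dominated (best miles earned).
S7: not dominated.
S8: dominated by S3 (layovers 0≤1, miles earned 5469≥4887, price 767≤874).

S1, S3, S4, S5, S6, S7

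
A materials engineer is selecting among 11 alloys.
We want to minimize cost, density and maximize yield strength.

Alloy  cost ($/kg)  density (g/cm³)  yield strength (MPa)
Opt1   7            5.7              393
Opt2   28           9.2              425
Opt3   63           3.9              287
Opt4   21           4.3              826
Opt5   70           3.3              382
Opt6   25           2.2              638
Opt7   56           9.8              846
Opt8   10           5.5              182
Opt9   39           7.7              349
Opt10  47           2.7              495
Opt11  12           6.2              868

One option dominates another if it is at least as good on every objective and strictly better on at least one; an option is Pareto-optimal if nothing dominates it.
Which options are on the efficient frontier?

Opt1, Opt4, Opt6, Opt8, Opt11

Opt1: not dominated (best cost).
Opt2: dominated by Opt4 (cost 21≤28, density 4.3≤9.2, yield strength 826≥425).
Opt3: dominated by Opt6 (cost 25≤63, density 2.2≤3.9, yield strength 638≥287).
Opt4: not dominated.
Opt5: dominated by Opt6 (cost 25≤70, density 2.2≤3.3, yield strength 638≥382).
Opt6: not dominated (best density).
Opt7: dominated by Opt11 (cost 12≤56, density 6.2≤9.8, yield strength 868≥846).
Opt8: not dominated.
Opt9: dominated by Opt1 (cost 7≤39, density 5.7≤7.7, yield strength 393≥349).
Opt10: dominated by Opt6 (cost 25≤47, density 2.2≤2.7, yield strength 638≥495).
Opt11: not dominated (best yield strength).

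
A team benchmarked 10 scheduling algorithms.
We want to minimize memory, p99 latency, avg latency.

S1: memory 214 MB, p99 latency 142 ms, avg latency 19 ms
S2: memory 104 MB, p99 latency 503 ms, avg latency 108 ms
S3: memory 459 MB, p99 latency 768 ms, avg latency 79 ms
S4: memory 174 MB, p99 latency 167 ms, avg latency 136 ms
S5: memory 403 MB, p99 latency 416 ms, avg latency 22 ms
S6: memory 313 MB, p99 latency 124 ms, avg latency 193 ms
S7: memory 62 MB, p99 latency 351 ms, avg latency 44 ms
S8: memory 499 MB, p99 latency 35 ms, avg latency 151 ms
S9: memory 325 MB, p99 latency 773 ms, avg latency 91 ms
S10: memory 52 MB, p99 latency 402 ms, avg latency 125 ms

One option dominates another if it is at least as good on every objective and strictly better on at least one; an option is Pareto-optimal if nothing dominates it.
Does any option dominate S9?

S1 vs S9: memory 214≤325, p99 latency 142≤773, avg latency 19≤91 — S1 is at least as good on every objective and strictly better on at least one, so S1 dominates S9.

Yes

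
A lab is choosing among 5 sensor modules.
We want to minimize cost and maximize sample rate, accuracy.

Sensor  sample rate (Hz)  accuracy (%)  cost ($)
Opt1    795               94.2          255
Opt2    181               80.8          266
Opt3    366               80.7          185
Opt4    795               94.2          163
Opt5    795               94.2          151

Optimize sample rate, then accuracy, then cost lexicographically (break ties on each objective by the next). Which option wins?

First maximize sample rate: best is 795, kept {Opt1, Opt4, Opt5}.
Then maximize accuracy: best is 94.2, kept {Opt1, Opt4, Opt5}.
Then minimize cost: best is 151, kept {Opt5}.

Opt5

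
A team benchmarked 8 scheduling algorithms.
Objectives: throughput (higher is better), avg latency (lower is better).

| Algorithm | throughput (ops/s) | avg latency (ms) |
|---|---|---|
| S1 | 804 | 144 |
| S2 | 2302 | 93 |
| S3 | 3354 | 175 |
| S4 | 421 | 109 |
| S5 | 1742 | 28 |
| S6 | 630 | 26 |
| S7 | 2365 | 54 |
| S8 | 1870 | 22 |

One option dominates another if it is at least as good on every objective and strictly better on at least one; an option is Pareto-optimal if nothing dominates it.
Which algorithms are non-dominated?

S3, S7, S8

S1: dominated by S2 (throughput 2302≥804, avg latency 93≤144).
S2: dominated by S7 (throughput 2365≥2302, avg latency 54≤93).
S3: not dominated (best throughput).
S4: dominated by S2 (throughput 2302≥421, avg latency 93≤109).
S5: dominated by S8 (throughput 1870≥1742, avg latency 22≤28).
S6: dominated by S8 (throughput 1870≥630, avg latency 22≤26).
S7: not dominated.
S8: not dominated (best avg latency).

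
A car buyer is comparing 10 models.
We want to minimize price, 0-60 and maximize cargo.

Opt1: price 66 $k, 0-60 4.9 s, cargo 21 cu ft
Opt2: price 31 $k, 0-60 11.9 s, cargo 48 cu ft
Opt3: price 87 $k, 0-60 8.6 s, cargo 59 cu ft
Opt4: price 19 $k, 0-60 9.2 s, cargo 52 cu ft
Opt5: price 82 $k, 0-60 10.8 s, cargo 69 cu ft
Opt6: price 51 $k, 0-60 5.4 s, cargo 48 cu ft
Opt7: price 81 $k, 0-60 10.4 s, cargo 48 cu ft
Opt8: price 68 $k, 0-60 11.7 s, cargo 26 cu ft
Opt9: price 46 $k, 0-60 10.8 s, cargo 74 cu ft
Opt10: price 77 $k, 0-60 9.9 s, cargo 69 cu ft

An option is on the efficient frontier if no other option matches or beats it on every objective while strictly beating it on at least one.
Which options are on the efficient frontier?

Opt1: not dominated (best 0-60).
Opt2: dominated by Opt4 (price 19≤31, 0-60 9.2≤11.9, cargo 52≥48).
Opt3: not dominated.
Opt4: not dominated (best price).
Opt5: dominated by Opt9 (price 46≤82, 0-60 10.8≤10.8, cargo 74≥69).
Opt6: not dominated.
Opt7: dominated by Opt4 (price 19≤81, 0-60 9.2≤10.4, cargo 52≥48).
Opt8: dominated by Opt4 (price 19≤68, 0-60 9.2≤11.7, cargo 52≥26).
Opt9: not dominated (best cargo).
Opt10: not dominated.

Opt1, Opt3, Opt4, Opt6, Opt9, Opt10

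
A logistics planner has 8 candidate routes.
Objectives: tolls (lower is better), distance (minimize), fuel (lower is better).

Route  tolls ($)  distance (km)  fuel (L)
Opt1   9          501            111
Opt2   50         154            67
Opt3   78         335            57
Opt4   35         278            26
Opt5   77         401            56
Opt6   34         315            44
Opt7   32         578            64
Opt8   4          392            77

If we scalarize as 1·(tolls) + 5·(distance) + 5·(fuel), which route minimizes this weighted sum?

Opt2

Opt1: 1·9 + 5·501 + 5·111 = 3069
Opt2: 1·50 + 5·154 + 5·67 = 1155
Opt3: 1·78 + 5·335 + 5·57 = 2038
Opt4: 1·35 + 5·278 + 5·26 = 1555
Opt5: 1·77 + 5·401 + 5·56 = 2362
Opt6: 1·34 + 5·315 + 5·44 = 1829
Opt7: 1·32 + 5·578 + 5·64 = 3242
Opt8: 1·4 + 5·392 + 5·77 = 2349
Lowest: Opt2 at 1155.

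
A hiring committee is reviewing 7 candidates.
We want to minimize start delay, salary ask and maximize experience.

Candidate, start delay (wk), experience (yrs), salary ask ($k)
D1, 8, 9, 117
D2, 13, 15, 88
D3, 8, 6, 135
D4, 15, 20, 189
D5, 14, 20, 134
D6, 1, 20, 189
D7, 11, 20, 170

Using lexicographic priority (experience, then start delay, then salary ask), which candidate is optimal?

D6

First maximize experience: best is 20, kept {D4, D5, D6, D7}.
Then minimize start delay: best is 1, kept {D6}.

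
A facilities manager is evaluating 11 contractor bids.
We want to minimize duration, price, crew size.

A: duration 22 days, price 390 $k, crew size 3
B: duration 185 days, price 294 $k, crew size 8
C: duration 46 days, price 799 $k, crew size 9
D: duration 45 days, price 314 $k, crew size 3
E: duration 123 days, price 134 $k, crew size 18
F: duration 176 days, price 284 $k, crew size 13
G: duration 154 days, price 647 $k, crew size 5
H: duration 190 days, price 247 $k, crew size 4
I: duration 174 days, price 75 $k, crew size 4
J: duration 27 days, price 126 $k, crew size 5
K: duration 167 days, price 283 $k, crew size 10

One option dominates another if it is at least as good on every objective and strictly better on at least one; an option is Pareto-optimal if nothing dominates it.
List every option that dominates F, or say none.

I: duration 174≤176, price 75≤284, crew size 4≤13 — dominates F.
J: duration 27≤176, price 126≤284, crew size 5≤13 — dominates F.
K: duration 167≤176, price 283≤284, crew size 10≤13 — dominates F.
Others (A, B, C, D, E, G, H) are each worse than F on at least one objective.

I, J, K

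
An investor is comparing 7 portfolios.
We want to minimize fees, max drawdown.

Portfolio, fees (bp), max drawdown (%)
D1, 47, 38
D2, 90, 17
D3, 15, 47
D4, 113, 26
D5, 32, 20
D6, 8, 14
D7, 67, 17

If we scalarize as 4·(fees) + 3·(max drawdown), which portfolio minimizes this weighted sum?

D1: 4·47 + 3·38 = 302
D2: 4·90 + 3·17 = 411
D3: 4·15 + 3·47 = 201
D4: 4·113 + 3·26 = 530
D5: 4·32 + 3·20 = 188
D6: 4·8 + 3·14 = 74
D7: 4·67 + 3·17 = 319
Lowest: D6 at 74.

D6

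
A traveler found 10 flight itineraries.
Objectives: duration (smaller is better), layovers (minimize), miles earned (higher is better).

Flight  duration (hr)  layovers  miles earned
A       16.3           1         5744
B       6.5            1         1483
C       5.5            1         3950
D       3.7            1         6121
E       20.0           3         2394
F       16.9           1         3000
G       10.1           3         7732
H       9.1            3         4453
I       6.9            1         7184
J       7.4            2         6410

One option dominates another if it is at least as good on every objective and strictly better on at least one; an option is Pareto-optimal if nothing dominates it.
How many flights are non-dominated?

3

A: dominated by D (duration 3.7≤16.3, layovers 1≤1, miles earned 6121≥5744).
B: dominated by C (duration 5.5≤6.5, layovers 1≤1, miles earned 3950≥1483).
C: dominated by D (duration 3.7≤5.5, layovers 1≤1, miles earned 6121≥3950).
D: not dominated (best duration).
E: dominated by A (duration 16.3≤20.0, layovers 1≤3, miles earned 5744≥2394).
F: dominated by A (duration 16.3≤16.9, layovers 1≤1, miles earned 5744≥3000).
G: not dominated (best miles earned).
H: dominated by D (duration 3.7≤9.1, layovers 1≤3, miles earned 6121≥4453).
I: not dominated.
J: dominated by I (duration 6.9≤7.4, layovers 1≤2, miles earned 7184≥6410).
Pareto-optimal: D, G, I → 3.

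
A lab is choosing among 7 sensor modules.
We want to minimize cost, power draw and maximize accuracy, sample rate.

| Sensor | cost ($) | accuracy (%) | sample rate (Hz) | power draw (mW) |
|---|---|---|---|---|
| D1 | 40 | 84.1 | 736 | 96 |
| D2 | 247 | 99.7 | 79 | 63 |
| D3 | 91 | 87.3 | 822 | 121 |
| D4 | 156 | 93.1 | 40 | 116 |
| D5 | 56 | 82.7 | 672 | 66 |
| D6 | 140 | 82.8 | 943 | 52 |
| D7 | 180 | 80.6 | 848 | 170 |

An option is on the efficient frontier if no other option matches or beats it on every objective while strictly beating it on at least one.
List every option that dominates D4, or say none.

D1: worse on accuracy (84.1 vs 93.1).
D2: worse on cost (247 vs 156).
D3: worse on accuracy (87.3 vs 93.1).
D5: worse on accuracy (82.7 vs 93.1).
D6: worse on accuracy (82.8 vs 93.1).
D7: worse on cost (180 vs 156).
No option dominates D4.

none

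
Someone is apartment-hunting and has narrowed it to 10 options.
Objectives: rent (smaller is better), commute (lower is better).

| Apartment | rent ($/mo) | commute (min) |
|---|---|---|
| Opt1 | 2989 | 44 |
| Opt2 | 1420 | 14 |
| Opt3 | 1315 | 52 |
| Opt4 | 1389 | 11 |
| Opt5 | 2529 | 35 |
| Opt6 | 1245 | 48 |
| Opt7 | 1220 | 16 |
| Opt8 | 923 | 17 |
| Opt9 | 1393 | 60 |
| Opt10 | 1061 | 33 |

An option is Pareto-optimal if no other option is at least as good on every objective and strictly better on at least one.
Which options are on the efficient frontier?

Opt4, Opt7, Opt8

Opt1: dominated by Opt2 (rent 1420≤2989, commute 14≤44).
Opt2: dominated by Opt4 (rent 1389≤1420, commute 11≤14).
Opt3: dominated by Opt6 (rent 1245≤1315, commute 48≤52).
Opt4: not dominated (best commute).
Opt5: dominated by Opt2 (rent 1420≤2529, commute 14≤35).
Opt6: dominated by Opt7 (rent 1220≤1245, commute 16≤48).
Opt7: not dominated.
Opt8: not dominated (best rent).
Opt9: dominated by Opt3 (rent 1315≤1393, commute 52≤60).
Opt10: dominated by Opt8 (rent 923≤1061, commute 17≤33).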